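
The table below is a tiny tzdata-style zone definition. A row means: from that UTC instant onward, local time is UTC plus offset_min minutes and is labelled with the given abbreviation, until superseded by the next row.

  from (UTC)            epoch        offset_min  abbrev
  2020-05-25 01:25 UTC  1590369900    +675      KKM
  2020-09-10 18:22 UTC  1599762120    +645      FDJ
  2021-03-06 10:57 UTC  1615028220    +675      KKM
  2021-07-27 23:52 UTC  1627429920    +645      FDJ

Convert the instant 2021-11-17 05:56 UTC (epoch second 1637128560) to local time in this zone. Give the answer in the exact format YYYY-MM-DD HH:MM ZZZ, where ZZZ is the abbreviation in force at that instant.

2021-11-17 16:41 FDJ

Query: 2021-11-17 05:56 UTC
Rule 4/4 (FDJ, +10:45): 2021-07-27 23:52 UTC ≤ query < +∞
5·60 + 56 + 645 = 1001 min
1001 = 0·1440 + 1001; 1001 = 16·60 + 41 → 16:41, same day
→ 2021-11-17 16:41 FDJ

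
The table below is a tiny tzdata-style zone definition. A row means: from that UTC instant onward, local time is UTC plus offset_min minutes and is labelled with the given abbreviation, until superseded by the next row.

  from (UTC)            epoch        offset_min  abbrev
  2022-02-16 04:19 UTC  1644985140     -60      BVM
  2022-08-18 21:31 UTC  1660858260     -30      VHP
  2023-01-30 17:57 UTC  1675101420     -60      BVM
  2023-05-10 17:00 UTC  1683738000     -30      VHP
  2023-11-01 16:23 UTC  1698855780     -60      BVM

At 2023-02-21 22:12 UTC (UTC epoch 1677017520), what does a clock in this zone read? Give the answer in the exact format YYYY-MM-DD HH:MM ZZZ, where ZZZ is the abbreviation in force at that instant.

Query: 2023-02-21 22:12 UTC
Rule 3/5 (BVM, -01:00): 2023-01-30 17:57 UTC ≤ query < 2023-05-10 17:00 UTC
22·60 + 12 - 60 = 1272 min
1272 = 0·1440 + 1272; 1272 = 21·60 + 12 → 21:12, same day
→ 2023-02-21 21:12 BVM

2023-02-21 21:12 BVM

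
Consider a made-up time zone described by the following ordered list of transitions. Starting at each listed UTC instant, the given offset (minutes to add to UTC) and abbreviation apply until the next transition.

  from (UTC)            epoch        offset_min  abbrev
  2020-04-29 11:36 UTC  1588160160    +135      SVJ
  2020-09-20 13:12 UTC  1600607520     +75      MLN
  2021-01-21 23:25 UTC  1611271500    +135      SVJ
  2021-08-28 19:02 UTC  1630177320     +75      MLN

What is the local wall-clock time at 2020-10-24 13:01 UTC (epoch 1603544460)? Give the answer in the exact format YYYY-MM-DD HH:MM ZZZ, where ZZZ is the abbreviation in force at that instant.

2020-10-24 14:16 MLN

Query: 2020-10-24 13:01 UTC
Rule 2/4 (MLN, +01:15): 2020-09-20 13:12 UTC ≤ query < 2021-01-21 23:25 UTC
13·60 + 1 + 75 = 856 min
856 = 0·1440 + 856; 856 = 14·60 + 16 → 14:16, same day
→ 2020-10-24 14:16 MLN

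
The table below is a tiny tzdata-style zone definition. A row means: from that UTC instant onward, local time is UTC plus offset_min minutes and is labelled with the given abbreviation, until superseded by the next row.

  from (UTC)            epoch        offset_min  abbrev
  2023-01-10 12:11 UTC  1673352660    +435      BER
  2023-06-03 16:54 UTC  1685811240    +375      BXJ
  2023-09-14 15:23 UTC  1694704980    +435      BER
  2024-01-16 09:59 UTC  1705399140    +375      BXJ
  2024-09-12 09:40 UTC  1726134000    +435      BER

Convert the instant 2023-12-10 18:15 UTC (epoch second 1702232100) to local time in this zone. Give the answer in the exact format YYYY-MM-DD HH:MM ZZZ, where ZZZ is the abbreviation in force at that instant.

Query: 2023-12-10 18:15 UTC
Rule 3/5 (BER, +07:15): 2023-09-14 15:23 UTC ≤ query < 2024-01-16 09:59 UTC
18·60 + 15 + 435 = 1530 min
1530 = 1·1440 + 90; 90 = 1·60 + 30 → 01:30, 2023-12-10 + 1 day = 2023-12-11
→ 2023-12-11 01:30 BER

2023-12-11 01:30 BER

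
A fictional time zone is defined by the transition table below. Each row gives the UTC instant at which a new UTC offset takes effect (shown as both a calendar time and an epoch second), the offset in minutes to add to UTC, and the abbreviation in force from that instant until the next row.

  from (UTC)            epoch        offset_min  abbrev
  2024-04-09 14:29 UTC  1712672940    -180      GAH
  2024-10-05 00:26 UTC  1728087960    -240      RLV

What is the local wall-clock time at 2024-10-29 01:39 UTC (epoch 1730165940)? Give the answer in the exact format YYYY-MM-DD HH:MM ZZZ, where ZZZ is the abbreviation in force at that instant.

Query: 2024-10-29 01:39 UTC
Rule 2/2 (RLV, -04:00): 2024-10-05 00:26 UTC ≤ query < +∞
1·60 + 39 - 240 = -141 min
-141 = -1·1440 + 1299; 1299 = 21·60 + 39 → 21:39, 2024-10-29 - 1 day = 2024-10-28
→ 2024-10-28 21:39 RLV

2024-10-28 21:39 RLV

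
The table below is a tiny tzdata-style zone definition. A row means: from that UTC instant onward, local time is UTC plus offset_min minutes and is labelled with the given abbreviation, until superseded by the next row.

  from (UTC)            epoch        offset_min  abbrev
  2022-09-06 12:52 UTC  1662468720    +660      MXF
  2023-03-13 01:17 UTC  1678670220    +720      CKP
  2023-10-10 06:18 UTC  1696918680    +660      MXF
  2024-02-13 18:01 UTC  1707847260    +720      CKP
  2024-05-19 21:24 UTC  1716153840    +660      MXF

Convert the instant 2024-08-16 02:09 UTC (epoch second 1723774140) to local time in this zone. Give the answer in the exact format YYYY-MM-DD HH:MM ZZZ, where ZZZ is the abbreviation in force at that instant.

Query: 2024-08-16 02:09 UTC
Rule 5/5 (MXF, +11:00): 2024-05-19 21:24 UTC ≤ query < +∞
2·60 + 9 + 660 = 789 min
789 = 0·1440 + 789; 789 = 13·60 + 9 → 13:09, same day
→ 2024-08-16 13:09 MXF

2024-08-16 13:09 MXF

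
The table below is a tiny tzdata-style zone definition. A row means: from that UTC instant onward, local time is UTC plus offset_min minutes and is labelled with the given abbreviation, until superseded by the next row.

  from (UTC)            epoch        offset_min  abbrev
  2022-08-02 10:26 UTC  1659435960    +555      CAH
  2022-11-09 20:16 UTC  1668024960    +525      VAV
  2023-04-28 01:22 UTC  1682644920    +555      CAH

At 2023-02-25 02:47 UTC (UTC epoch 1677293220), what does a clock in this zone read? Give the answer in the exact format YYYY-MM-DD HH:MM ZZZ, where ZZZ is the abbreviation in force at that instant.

2023-02-25 11:32 VAV

Query: 2023-02-25 02:47 UTC
Rule 2/3 (VAV, +08:45): 2022-11-09 20:16 UTC ≤ query < 2023-04-28 01:22 UTC
2·60 + 47 + 525 = 692 min
692 = 0·1440 + 692; 692 = 11·60 + 32 → 11:32, same day
→ 2023-02-25 11:32 VAV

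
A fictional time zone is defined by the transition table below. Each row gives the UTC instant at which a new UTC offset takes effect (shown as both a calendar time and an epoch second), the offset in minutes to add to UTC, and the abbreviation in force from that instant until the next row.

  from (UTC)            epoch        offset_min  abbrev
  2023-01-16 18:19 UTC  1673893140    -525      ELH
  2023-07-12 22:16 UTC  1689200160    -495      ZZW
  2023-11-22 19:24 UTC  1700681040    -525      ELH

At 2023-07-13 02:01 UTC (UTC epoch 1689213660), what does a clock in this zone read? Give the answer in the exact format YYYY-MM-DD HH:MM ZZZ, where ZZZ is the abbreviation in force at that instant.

Query: 2023-07-13 02:01 UTC
Rule 2/3 (ZZW, -08:15): 2023-07-12 22:16 UTC ≤ query < 2023-11-22 19:24 UTC
2·60 + 1 - 495 = -374 min
-374 = -1·1440 + 1066; 1066 = 17·60 + 46 → 17:46, 2023-07-13 - 1 day = 2023-07-12
→ 2023-07-12 17:46 ZZW

2023-07-12 17:46 ZZW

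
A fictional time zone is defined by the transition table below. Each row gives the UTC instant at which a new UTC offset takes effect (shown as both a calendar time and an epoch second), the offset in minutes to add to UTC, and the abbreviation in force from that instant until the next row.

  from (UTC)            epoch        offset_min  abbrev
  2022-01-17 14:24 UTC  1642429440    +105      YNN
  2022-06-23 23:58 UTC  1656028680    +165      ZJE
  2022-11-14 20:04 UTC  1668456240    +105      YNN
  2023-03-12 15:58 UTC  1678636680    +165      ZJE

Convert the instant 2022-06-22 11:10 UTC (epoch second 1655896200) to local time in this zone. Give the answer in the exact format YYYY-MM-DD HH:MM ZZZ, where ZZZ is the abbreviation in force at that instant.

Query: 2022-06-22 11:10 UTC
Rule 1/4 (YNN, +01:45): 2022-01-17 14:24 UTC ≤ query < 2022-06-23 23:58 UTC
11·60 + 10 + 105 = 775 min
775 = 0·1440 + 775; 775 = 12·60 + 55 → 12:55, same day
→ 2022-06-22 12:55 YNN

2022-06-22 12:55 YNN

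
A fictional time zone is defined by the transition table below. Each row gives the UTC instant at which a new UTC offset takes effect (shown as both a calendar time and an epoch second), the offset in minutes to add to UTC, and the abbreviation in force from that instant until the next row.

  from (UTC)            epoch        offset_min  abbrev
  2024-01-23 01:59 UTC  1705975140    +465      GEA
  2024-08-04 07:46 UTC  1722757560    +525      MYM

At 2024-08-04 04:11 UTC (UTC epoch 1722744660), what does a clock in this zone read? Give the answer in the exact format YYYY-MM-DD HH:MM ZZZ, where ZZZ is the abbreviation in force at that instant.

Query: 2024-08-04 04:11 UTC
Rule 1/2 (GEA, +07:45): 2024-01-23 01:59 UTC ≤ query < 2024-08-04 07:46 UTC
4·60 + 11 + 465 = 716 min
716 = 0·1440 + 716; 716 = 11·60 + 56 → 11:56, same day
→ 2024-08-04 11:56 GEA

2024-08-04 11:56 GEA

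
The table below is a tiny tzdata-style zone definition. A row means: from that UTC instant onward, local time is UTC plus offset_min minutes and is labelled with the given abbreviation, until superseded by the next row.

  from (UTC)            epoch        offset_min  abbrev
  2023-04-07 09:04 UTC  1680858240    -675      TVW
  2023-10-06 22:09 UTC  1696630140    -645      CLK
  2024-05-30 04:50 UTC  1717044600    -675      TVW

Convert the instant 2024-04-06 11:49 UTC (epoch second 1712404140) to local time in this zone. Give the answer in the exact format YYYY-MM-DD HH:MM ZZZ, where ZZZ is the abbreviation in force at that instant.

Query: 2024-04-06 11:49 UTC
Rule 2/3 (CLK, -10:45): 2023-10-06 22:09 UTC ≤ query < 2024-05-30 04:50 UTC
11·60 + 49 - 645 = 64 min
64 = 0·1440 + 64; 64 = 1·60 + 4 → 01:04, same day
→ 2024-04-06 01:04 CLK

2024-04-06 01:04 CLK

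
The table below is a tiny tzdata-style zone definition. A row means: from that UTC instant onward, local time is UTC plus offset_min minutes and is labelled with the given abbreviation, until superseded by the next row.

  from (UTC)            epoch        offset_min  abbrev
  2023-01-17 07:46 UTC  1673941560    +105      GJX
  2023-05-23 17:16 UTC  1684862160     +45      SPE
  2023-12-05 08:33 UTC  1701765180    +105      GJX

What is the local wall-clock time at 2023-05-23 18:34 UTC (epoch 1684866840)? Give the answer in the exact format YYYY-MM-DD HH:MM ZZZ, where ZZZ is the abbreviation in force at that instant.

Query: 2023-05-23 18:34 UTC
Rule 2/3 (SPE, +00:45): 2023-05-23 17:16 UTC ≤ query < 2023-12-05 08:33 UTC
18·60 + 34 + 45 = 1159 min
1159 = 0·1440 + 1159; 1159 = 19·60 + 19 → 19:19, same day
→ 2023-05-23 19:19 SPE

2023-05-23 19:19 SPE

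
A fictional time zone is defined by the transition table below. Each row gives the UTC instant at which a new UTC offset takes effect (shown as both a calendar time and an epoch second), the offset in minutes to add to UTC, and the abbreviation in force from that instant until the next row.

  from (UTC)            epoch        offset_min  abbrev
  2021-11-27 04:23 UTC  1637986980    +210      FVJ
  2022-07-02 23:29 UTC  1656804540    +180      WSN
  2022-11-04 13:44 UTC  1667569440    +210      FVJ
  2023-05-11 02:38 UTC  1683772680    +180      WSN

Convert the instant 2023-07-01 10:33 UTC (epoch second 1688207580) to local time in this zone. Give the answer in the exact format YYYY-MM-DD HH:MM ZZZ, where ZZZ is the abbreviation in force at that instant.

Query: 2023-07-01 10:33 UTC
Rule 4/4 (WSN, +03:00): 2023-05-11 02:38 UTC ≤ query < +∞
10·60 + 33 + 180 = 813 min
813 = 0·1440 + 813; 813 = 13·60 + 33 → 13:33, same day
→ 2023-07-01 13:33 WSN

2023-07-01 13:33 WSN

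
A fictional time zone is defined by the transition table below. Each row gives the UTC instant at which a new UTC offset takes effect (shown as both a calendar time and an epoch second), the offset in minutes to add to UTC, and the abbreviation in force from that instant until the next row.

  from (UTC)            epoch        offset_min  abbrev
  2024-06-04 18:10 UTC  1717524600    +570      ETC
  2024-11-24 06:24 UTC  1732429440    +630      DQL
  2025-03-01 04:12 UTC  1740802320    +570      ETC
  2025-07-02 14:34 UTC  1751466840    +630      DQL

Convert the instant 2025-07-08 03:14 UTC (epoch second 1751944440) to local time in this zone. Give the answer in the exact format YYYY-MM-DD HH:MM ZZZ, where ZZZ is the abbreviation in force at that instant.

2025-07-08 13:44 DQL

Query: 2025-07-08 03:14 UTC
Rule 4/4 (DQL, +10:30): 2025-07-02 14:34 UTC ≤ query < +∞
3·60 + 14 + 630 = 824 min
824 = 0·1440 + 824; 824 = 13·60 + 44 → 13:44, same day
→ 2025-07-08 13:44 DQL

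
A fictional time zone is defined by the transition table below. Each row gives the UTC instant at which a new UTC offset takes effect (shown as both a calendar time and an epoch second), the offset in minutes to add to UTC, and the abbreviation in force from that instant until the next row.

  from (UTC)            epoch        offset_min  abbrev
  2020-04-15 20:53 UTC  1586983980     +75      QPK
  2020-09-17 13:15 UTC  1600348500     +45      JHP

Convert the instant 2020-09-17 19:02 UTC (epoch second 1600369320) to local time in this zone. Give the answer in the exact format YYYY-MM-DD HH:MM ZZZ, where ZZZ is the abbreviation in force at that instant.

Query: 2020-09-17 19:02 UTC
Rule 2/2 (JHP, +00:45): 2020-09-17 13:15 UTC ≤ query < +∞
19·60 + 2 + 45 = 1187 min
1187 = 0·1440 + 1187; 1187 = 19·60 + 47 → 19:47, same day
→ 2020-09-17 19:47 JHP

2020-09-17 19:47 JHP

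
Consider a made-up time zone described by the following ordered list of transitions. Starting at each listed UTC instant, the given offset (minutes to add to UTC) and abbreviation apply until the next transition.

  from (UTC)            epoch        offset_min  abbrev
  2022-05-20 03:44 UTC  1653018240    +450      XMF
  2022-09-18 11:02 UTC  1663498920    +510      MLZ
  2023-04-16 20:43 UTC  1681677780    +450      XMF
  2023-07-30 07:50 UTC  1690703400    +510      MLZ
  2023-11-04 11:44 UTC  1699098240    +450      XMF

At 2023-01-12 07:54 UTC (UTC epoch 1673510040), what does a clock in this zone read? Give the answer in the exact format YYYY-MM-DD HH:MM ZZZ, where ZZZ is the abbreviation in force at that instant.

Query: 2023-01-12 07:54 UTC
Rule 2/5 (MLZ, +08:30): 2022-09-18 11:02 UTC ≤ query < 2023-04-16 20:43 UTC
7·60 + 54 + 510 = 984 min
984 = 0·1440 + 984; 984 = 16·60 + 24 → 16:24, same day
→ 2023-01-12 16:24 MLZ

2023-01-12 16:24 MLZ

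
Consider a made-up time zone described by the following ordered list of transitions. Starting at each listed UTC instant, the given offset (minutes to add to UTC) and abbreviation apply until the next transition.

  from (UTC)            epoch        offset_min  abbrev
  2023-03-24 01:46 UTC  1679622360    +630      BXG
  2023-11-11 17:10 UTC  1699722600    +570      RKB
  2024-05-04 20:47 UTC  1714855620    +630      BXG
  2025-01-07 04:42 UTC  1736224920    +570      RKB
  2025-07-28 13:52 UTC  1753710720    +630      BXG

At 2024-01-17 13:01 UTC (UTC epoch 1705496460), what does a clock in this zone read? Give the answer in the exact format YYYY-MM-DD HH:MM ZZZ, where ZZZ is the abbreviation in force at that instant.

Query: 2024-01-17 13:01 UTC
Rule 2/5 (RKB, +09:30): 2023-11-11 17:10 UTC ≤ query < 2024-05-04 20:47 UTC
13·60 + 1 + 570 = 1351 min
1351 = 0·1440 + 1351; 1351 = 22·60 + 31 → 22:31, same day
→ 2024-01-17 22:31 RKB

2024-01-17 22:31 RKB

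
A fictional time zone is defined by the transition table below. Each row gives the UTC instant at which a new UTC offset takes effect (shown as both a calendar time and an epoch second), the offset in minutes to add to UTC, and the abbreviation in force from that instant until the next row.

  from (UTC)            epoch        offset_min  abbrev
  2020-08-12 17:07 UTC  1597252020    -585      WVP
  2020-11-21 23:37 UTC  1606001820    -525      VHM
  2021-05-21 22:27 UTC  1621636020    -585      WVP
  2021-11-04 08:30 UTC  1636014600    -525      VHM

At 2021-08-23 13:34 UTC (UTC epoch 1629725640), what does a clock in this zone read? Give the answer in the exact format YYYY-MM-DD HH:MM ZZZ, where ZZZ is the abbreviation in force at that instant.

Query: 2021-08-23 13:34 UTC
Rule 3/4 (WVP, -09:45): 2021-05-21 22:27 UTC ≤ query < 2021-11-04 08:30 UTC
13·60 + 34 - 585 = 229 min
229 = 0·1440 + 229; 229 = 3·60 + 49 → 03:49, same day
→ 2021-08-23 03:49 WVP

2021-08-23 03:49 WVP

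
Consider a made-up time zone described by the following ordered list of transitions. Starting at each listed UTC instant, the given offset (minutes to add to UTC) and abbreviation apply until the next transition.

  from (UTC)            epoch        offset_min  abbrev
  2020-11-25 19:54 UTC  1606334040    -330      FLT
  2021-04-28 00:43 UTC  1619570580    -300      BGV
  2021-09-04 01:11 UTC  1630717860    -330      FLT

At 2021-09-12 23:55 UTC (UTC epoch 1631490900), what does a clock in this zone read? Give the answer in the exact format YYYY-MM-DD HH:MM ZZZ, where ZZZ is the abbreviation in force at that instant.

Query: 2021-09-12 23:55 UTC
Rule 3/3 (FLT, -05:30): 2021-09-04 01:11 UTC ≤ query < +∞
23·60 + 55 - 330 = 1105 min
1105 = 0·1440 + 1105; 1105 = 18·60 + 25 → 18:25, same day
→ 2021-09-12 18:25 FLT

2021-09-12 18:25 FLT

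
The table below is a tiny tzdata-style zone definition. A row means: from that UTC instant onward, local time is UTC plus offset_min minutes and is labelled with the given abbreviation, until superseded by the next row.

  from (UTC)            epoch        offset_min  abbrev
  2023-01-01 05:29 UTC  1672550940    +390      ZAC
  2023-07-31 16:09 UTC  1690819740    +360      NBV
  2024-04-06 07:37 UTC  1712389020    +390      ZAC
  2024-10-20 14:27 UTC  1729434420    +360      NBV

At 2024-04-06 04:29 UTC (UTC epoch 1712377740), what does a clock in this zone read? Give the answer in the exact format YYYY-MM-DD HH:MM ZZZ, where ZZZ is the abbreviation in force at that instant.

Query: 2024-04-06 04:29 UTC
Rule 2/4 (NBV, +06:00): 2023-07-31 16:09 UTC ≤ query < 2024-04-06 07:37 UTC
4·60 + 29 + 360 = 629 min
629 = 0·1440 + 629; 629 = 10·60 + 29 → 10:29, same day
→ 2024-04-06 10:29 NBV

2024-04-06 10:29 NBV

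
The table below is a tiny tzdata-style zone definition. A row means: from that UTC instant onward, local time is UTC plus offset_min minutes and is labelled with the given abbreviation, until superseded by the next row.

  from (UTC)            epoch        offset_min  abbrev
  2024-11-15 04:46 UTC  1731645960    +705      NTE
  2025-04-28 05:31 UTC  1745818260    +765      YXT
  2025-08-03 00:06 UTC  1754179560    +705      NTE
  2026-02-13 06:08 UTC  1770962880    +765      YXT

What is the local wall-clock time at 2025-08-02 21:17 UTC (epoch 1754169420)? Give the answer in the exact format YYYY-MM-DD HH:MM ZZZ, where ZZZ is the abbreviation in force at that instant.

2025-08-03 10:02 YXT

Query: 2025-08-02 21:17 UTC
Rule 2/4 (YXT, +12:45): 2025-04-28 05:31 UTC ≤ query < 2025-08-03 00:06 UTC
21·60 + 17 + 765 = 2042 min
2042 = 1·1440 + 602; 602 = 10·60 + 2 → 10:02, 2025-08-02 + 1 day = 2025-08-03
→ 2025-08-03 10:02 YXT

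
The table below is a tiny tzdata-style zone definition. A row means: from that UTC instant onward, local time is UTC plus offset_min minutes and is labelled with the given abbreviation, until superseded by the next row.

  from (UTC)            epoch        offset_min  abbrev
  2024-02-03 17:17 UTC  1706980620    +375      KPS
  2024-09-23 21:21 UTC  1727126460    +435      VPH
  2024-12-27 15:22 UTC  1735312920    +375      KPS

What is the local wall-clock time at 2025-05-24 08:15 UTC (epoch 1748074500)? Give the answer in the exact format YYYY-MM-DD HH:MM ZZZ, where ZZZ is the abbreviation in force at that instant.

2025-05-24 14:30 KPS

Query: 2025-05-24 08:15 UTC
Rule 3/3 (KPS, +06:15): 2024-12-27 15:22 UTC ≤ query < +∞
8·60 + 15 + 375 = 870 min
870 = 0·1440 + 870; 870 = 14·60 + 30 → 14:30, same day
→ 2025-05-24 14:30 KPS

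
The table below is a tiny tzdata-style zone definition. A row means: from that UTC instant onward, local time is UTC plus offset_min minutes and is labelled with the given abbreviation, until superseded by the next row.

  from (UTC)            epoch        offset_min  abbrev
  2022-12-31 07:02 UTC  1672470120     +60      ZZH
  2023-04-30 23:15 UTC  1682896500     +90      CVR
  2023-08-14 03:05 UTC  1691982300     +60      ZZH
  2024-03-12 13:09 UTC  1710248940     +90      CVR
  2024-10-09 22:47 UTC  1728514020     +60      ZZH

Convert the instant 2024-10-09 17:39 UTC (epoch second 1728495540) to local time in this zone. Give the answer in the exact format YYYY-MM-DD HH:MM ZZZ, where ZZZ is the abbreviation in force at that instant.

Query: 2024-10-09 17:39 UTC
Rule 4/5 (CVR, +01:30): 2024-03-12 13:09 UTC ≤ query < 2024-10-09 22:47 UTC
17·60 + 39 + 90 = 1149 min
1149 = 0·1440 + 1149; 1149 = 19·60 + 9 → 19:09, same day
→ 2024-10-09 19:09 CVR

2024-10-09 19:09 CVR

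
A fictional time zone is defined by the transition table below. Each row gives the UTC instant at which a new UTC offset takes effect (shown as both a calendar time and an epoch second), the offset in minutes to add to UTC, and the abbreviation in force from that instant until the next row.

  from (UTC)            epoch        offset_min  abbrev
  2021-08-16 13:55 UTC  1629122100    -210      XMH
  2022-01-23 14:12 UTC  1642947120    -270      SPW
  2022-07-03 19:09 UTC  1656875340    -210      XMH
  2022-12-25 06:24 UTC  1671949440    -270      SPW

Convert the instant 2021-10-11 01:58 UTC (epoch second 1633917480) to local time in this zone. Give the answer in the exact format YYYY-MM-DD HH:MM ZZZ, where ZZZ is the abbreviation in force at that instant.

2021-10-10 22:28 XMH

Query: 2021-10-11 01:58 UTC
Rule 1/4 (XMH, -03:30): 2021-08-16 13:55 UTC ≤ query < 2022-01-23 14:12 UTC
1·60 + 58 - 210 = -92 min
-92 = -1·1440 + 1348; 1348 = 22·60 + 28 → 22:28, 2021-10-11 - 1 day = 2021-10-10
→ 2021-10-10 22:28 XMH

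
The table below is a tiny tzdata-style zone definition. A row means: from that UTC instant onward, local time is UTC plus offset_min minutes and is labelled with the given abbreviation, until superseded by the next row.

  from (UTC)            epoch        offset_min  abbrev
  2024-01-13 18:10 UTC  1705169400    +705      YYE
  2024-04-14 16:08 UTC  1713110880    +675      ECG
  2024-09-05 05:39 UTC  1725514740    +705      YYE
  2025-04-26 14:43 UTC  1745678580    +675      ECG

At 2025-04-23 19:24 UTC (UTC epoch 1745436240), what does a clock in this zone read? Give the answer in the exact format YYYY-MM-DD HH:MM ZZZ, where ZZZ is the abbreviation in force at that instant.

Query: 2025-04-23 19:24 UTC
Rule 3/4 (YYE, +11:45): 2024-09-05 05:39 UTC ≤ query < 2025-04-26 14:43 UTC
19·60 + 24 + 705 = 1869 min
1869 = 1·1440 + 429; 429 = 7·60 + 9 → 07:09, 2025-04-23 + 1 day = 2025-04-24
→ 2025-04-24 07:09 YYE

2025-04-24 07:09 YYE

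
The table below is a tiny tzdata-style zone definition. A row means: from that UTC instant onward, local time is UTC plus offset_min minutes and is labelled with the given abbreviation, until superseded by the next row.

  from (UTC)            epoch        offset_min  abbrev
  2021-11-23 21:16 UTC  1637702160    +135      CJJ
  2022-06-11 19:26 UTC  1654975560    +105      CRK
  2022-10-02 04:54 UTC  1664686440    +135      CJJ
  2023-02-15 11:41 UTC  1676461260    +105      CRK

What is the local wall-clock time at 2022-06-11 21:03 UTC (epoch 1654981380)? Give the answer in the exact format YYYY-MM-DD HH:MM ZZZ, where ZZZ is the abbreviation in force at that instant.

Query: 2022-06-11 21:03 UTC
Rule 2/4 (CRK, +01:45): 2022-06-11 19:26 UTC ≤ query < 2022-10-02 04:54 UTC
21·60 + 3 + 105 = 1368 min
1368 = 0·1440 + 1368; 1368 = 22·60 + 48 → 22:48, same day
→ 2022-06-11 22:48 CRK

2022-06-11 22:48 CRK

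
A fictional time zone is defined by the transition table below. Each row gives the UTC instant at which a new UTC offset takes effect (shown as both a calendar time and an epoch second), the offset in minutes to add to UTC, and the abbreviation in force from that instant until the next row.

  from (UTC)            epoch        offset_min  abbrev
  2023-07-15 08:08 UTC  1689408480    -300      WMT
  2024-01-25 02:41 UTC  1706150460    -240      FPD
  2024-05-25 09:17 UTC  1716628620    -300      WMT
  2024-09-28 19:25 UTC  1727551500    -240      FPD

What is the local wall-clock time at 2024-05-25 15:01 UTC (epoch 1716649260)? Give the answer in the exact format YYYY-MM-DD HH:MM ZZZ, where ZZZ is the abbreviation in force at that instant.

2024-05-25 10:01 WMT

Query: 2024-05-25 15:01 UTC
Rule 3/4 (WMT, -05:00): 2024-05-25 09:17 UTC ≤ query < 2024-09-28 19:25 UTC
15·60 + 1 - 300 = 601 min
601 = 0·1440 + 601; 601 = 10·60 + 1 → 10:01, same day
→ 2024-05-25 10:01 WMT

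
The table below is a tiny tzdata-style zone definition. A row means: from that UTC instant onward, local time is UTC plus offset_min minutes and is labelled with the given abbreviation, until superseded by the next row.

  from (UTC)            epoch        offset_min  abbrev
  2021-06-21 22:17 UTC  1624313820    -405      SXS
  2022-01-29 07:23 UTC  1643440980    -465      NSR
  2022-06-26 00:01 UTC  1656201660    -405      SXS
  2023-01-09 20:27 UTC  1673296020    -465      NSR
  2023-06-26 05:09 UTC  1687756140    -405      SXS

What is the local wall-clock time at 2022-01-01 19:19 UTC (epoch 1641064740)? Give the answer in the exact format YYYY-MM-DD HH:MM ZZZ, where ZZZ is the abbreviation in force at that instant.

Query: 2022-01-01 19:19 UTC
Rule 1/5 (SXS, -06:45): 2021-06-21 22:17 UTC ≤ query < 2022-01-29 07:23 UTC
19·60 + 19 - 405 = 754 min
754 = 0·1440 + 754; 754 = 12·60 + 34 → 12:34, same day
→ 2022-01-01 12:34 SXS

2022-01-01 12:34 SXS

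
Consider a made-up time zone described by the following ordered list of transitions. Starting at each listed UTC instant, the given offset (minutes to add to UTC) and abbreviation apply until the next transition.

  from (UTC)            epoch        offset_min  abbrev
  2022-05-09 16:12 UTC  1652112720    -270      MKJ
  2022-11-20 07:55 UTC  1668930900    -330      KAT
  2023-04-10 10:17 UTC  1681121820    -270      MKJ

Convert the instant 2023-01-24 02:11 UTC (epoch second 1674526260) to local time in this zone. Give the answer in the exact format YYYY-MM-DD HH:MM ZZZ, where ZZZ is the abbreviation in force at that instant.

Query: 2023-01-24 02:11 UTC
Rule 2/3 (KAT, -05:30): 2022-11-20 07:55 UTC ≤ query < 2023-04-10 10:17 UTC
2·60 + 11 - 330 = -199 min
-199 = -1·1440 + 1241; 1241 = 20·60 + 41 → 20:41, 2023-01-24 - 1 day = 2023-01-23
→ 2023-01-23 20:41 KAT

2023-01-23 20:41 KAT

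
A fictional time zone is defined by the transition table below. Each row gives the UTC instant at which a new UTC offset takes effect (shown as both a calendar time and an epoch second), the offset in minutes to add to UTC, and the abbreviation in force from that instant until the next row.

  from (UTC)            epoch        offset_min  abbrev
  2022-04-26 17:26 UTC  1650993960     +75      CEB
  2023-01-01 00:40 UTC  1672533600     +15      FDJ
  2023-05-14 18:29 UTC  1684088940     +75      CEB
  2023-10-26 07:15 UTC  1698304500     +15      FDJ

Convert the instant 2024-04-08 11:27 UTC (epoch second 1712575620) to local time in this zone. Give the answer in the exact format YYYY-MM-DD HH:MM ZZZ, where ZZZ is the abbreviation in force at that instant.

Query: 2024-04-08 11:27 UTC
Rule 4/4 (FDJ, +00:15): 2023-10-26 07:15 UTC ≤ query < +∞
11·60 + 27 + 15 = 702 min
702 = 0·1440 + 702; 702 = 11·60 + 42 → 11:42, same day
→ 2024-04-08 11:42 FDJ

2024-04-08 11:42 FDJ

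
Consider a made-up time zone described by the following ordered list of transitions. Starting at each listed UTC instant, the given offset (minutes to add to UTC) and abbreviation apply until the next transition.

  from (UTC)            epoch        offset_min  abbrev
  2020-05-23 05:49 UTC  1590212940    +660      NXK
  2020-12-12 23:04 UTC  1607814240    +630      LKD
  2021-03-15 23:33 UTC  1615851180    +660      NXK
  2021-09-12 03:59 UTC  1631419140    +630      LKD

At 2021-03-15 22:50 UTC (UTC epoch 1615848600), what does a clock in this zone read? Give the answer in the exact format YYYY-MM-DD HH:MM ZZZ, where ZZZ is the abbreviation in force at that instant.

2021-03-16 09:20 LKD

Query: 2021-03-15 22:50 UTC
Rule 2/4 (LKD, +10:30): 2020-12-12 23:04 UTC ≤ query < 2021-03-15 23:33 UTC
22·60 + 50 + 630 = 2000 min
2000 = 1·1440 + 560; 560 = 9·60 + 20 → 09:20, 2021-03-15 + 1 day = 2021-03-16
→ 2021-03-16 09:20 LKD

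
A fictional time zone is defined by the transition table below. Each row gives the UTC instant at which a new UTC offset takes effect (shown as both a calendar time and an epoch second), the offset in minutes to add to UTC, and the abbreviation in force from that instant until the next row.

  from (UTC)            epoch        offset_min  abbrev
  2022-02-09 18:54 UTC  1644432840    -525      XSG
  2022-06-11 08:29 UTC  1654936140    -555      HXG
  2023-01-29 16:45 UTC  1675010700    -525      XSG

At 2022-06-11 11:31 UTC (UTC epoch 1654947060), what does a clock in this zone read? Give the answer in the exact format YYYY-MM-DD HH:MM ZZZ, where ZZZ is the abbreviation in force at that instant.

2022-06-11 02:16 HXG

Query: 2022-06-11 11:31 UTC
Rule 2/3 (HXG, -09:15): 2022-06-11 08:29 UTC ≤ query < 2023-01-29 16:45 UTC
11·60 + 31 - 555 = 136 min
136 = 0·1440 + 136; 136 = 2·60 + 16 → 02:16, same day
→ 2022-06-11 02:16 HXG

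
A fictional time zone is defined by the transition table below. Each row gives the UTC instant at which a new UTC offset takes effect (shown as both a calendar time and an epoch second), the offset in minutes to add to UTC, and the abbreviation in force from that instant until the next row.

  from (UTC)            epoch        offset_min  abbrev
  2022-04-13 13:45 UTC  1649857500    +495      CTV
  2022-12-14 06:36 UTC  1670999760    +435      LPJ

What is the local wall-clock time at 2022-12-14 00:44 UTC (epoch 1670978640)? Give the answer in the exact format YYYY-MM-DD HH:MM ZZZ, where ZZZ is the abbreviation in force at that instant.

Query: 2022-12-14 00:44 UTC
Rule 1/2 (CTV, +08:15): 2022-04-13 13:45 UTC ≤ query < 2022-12-14 06:36 UTC
0·60 + 44 + 495 = 539 min
539 = 0·1440 + 539; 539 = 8·60 + 59 → 08:59, same day
→ 2022-12-14 08:59 CTV

2022-12-14 08:59 CTV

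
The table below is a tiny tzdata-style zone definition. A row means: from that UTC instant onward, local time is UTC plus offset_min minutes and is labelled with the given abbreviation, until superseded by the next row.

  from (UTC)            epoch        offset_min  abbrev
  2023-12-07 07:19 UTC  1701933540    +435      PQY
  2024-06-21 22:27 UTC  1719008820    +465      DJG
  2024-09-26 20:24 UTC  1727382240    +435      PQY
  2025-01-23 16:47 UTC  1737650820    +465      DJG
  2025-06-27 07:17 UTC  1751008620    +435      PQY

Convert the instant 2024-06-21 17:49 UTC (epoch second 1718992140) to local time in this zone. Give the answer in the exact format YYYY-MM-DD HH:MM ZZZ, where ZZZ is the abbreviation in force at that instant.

2024-06-22 01:04 PQY

Query: 2024-06-21 17:49 UTC
Rule 1/5 (PQY, +07:15): 2023-12-07 07:19 UTC ≤ query < 2024-06-21 22:27 UTC
17·60 + 49 + 435 = 1504 min
1504 = 1·1440 + 64; 64 = 1·60 + 4 → 01:04, 2024-06-21 + 1 day = 2024-06-22
→ 2024-06-22 01:04 PQY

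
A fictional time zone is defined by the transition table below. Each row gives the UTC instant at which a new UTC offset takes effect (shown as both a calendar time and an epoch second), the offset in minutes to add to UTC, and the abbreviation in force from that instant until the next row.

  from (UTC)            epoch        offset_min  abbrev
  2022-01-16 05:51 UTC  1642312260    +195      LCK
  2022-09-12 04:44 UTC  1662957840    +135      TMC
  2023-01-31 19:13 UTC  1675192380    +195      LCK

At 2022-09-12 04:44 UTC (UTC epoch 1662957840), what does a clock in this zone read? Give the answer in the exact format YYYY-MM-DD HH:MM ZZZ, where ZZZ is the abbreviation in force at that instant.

2022-09-12 06:59 TMC

Query: 2022-09-12 04:44 UTC
Rule 2/3 (TMC, +02:15): 2022-09-12 04:44 UTC ≤ query < 2023-01-31 19:13 UTC
4·60 + 44 + 135 = 419 min
419 = 0·1440 + 419; 419 = 6·60 + 59 → 06:59, same day
→ 2022-09-12 06:59 TMC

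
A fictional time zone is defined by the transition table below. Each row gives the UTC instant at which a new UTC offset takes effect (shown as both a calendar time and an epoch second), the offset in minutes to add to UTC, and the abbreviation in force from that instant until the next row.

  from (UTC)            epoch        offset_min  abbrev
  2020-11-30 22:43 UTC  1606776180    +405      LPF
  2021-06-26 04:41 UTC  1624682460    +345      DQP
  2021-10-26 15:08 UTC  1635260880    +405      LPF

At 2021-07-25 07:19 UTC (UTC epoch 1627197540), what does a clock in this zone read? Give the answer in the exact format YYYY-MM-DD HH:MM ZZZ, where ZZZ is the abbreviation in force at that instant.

2021-07-25 13:04 DQP

Query: 2021-07-25 07:19 UTC
Rule 2/3 (DQP, +05:45): 2021-06-26 04:41 UTC ≤ query < 2021-10-26 15:08 UTC
7·60 + 19 + 345 = 784 min
784 = 0·1440 + 784; 784 = 13·60 + 4 → 13:04, same day
→ 2021-07-25 13:04 DQP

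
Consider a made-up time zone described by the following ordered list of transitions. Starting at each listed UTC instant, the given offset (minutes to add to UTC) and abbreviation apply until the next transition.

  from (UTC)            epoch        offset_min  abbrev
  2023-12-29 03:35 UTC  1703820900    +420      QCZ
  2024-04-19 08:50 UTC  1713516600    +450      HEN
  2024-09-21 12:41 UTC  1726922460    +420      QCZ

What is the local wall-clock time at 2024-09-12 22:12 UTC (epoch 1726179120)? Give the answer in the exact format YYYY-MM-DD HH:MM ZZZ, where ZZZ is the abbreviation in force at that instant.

Query: 2024-09-12 22:12 UTC
Rule 2/3 (HEN, +07:30): 2024-04-19 08:50 UTC ≤ query < 2024-09-21 12:41 UTC
22·60 + 12 + 450 = 1782 min
1782 = 1·1440 + 342; 342 = 5·60 + 42 → 05:42, 2024-09-12 + 1 day = 2024-09-13
→ 2024-09-13 05:42 HEN

2024-09-13 05:42 HEN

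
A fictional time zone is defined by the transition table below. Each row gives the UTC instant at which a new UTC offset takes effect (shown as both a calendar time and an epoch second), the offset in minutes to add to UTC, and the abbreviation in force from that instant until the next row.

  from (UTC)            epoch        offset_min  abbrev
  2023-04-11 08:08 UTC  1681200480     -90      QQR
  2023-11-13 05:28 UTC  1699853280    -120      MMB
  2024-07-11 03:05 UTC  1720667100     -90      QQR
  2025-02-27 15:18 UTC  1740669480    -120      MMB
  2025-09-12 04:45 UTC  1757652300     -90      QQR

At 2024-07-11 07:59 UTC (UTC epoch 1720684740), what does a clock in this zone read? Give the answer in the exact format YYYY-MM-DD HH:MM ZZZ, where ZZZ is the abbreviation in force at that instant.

Query: 2024-07-11 07:59 UTC
Rule 3/5 (QQR, -01:30): 2024-07-11 03:05 UTC ≤ query < 2025-02-27 15:18 UTC
7·60 + 59 - 90 = 389 min
389 = 0·1440 + 389; 389 = 6·60 + 29 → 06:29, same day
→ 2024-07-11 06:29 QQR

2024-07-11 06:29 QQR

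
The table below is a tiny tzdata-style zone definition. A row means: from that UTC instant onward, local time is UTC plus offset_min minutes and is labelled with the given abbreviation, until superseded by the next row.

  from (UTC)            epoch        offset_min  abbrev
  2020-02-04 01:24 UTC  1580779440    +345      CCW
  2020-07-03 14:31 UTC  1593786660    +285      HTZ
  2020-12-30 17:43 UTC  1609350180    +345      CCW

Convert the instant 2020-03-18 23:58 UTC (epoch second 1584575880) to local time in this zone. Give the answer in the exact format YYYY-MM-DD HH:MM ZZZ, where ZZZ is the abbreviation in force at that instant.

2020-03-19 05:43 CCW

Query: 2020-03-18 23:58 UTC
Rule 1/3 (CCW, +05:45): 2020-02-04 01:24 UTC ≤ query < 2020-07-03 14:31 UTC
23·60 + 58 + 345 = 1783 min
1783 = 1·1440 + 343; 343 = 5·60 + 43 → 05:43, 2020-03-18 + 1 day = 2020-03-19
→ 2020-03-19 05:43 CCW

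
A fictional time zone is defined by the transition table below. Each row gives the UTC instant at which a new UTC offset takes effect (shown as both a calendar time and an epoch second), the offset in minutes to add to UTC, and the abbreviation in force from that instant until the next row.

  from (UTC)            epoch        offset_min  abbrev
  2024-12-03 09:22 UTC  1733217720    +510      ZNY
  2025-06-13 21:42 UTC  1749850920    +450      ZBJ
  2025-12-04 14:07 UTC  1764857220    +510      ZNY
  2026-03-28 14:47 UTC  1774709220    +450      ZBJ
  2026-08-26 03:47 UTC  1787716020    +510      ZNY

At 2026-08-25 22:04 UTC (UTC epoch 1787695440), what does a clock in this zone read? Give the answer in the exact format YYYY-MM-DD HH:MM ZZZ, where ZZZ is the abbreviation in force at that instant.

Query: 2026-08-25 22:04 UTC
Rule 4/5 (ZBJ, +07:30): 2026-03-28 14:47 UTC ≤ query < 2026-08-26 03:47 UTC
22·60 + 4 + 450 = 1774 min
1774 = 1·1440 + 334; 334 = 5·60 + 34 → 05:34, 2026-08-25 + 1 day = 2026-08-26
→ 2026-08-26 05:34 ZBJ

2026-08-26 05:34 ZBJ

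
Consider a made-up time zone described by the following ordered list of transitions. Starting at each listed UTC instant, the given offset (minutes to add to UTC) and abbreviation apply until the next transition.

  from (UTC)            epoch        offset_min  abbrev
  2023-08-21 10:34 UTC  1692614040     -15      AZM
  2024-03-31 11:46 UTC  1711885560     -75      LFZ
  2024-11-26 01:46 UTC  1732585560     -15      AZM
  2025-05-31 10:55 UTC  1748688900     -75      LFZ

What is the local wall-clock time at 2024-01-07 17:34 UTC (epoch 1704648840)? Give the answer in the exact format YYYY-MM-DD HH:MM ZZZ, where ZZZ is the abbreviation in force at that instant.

2024-01-07 17:19 AZM

Query: 2024-01-07 17:34 UTC
Rule 1/4 (AZM, -00:15): 2023-08-21 10:34 UTC ≤ query < 2024-03-31 11:46 UTC
17·60 + 34 - 15 = 1039 min
1039 = 0·1440 + 1039; 1039 = 17·60 + 19 → 17:19, same day
→ 2024-01-07 17:19 AZM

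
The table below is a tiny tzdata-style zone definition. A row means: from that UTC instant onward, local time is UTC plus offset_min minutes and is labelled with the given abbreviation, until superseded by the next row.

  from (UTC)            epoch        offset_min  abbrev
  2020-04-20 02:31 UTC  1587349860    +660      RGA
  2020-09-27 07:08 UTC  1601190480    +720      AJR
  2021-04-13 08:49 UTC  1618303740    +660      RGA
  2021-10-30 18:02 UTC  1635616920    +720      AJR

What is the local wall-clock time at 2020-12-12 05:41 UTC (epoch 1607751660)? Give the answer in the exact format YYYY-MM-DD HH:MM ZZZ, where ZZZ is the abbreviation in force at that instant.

2020-12-12 17:41 AJR

Query: 2020-12-12 05:41 UTC
Rule 2/4 (AJR, +12:00): 2020-09-27 07:08 UTC ≤ query < 2021-04-13 08:49 UTC
5·60 + 41 + 720 = 1061 min
1061 = 0·1440 + 1061; 1061 = 17·60 + 41 → 17:41, same day
→ 2020-12-12 17:41 AJR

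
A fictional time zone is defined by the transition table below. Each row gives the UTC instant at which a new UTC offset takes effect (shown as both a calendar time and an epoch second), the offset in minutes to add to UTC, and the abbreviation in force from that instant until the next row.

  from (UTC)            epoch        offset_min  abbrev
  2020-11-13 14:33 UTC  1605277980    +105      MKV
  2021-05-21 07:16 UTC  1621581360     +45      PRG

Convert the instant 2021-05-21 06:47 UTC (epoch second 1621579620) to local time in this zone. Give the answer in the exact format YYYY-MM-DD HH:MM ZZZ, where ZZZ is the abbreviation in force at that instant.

2021-05-21 08:32 MKV

Query: 2021-05-21 06:47 UTC
Rule 1/2 (MKV, +01:45): 2020-11-13 14:33 UTC ≤ query < 2021-05-21 07:16 UTC
6·60 + 47 + 105 = 512 min
512 = 0·1440 + 512; 512 = 8·60 + 32 → 08:32, same day
→ 2021-05-21 08:32 MKV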